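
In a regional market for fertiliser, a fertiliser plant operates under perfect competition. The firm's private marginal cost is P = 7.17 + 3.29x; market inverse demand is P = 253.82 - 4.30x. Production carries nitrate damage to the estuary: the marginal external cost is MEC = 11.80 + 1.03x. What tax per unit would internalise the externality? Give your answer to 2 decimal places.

tax = 39.86 per unit

Social marginal cost = private MC + MEC = 18.97 + 4.32x.
Set SMC = demand: 18.97 + 4.32x = 253.82 - 4.30x → x* = 27.2448.
The Pigouvian tax equals MEC at x*: 11.80 + 1.03×27.2448 = 39.8621.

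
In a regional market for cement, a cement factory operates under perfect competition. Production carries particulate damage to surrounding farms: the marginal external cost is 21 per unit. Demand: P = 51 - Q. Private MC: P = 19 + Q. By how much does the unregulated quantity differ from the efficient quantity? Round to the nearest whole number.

Market equilibrium (private): 19 + Q = 51 - Q → Q_m = 16.0000.
Social marginal cost = private MC + MEC = 40 + Q.
Set SMC = demand: 40 + Q = 51 - Q → Q* = 5.5000.
Gap = |16.0000 − 5.5000| = 10.5000.

11 units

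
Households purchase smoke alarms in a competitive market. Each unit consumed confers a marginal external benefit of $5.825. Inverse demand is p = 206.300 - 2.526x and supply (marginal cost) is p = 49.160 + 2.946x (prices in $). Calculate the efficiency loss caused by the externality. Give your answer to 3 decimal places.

Market equilibrium (private): 49.160 + 2.946x = 206.300 - 2.526x → x_m = 28.7171.
Social marginal benefit = demand + MEB = 212.125 - 2.526x.
Set SMB = MC: 212.125 - 2.526x = 49.160 + 2.946x → x* = 29.7816.
The loss is the area between SMB and MC from x* to x_m; with linear curves that's a triangle of height MEB(x_m).
DWL = ½ × 1.0645 × 5.8250 = 3.1004.

DWL = $3.100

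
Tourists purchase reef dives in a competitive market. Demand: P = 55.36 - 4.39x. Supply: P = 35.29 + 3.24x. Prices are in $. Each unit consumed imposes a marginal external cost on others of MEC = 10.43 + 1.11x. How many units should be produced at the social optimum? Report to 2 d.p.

x* = 1.10

Social marginal benefit = demand − MEC = 44.93 - 5.50x.
Set SMB = MC: 44.93 - 5.50x = 35.29 + 3.24x → x* = 1.1030.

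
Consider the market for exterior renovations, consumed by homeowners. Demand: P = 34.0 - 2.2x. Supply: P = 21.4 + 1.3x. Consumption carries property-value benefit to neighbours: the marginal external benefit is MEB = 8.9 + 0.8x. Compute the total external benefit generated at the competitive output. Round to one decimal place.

Market equilibrium (private): 21.4 + 1.3x = 34.0 - 2.2x → x_m = 3.6000.
Total external benefit = ∫₀^{x_m} (8.9 + 0.8x) dx = 8.9×3.6000 + ½×0.8×3.6000² = 37.2240.

37.2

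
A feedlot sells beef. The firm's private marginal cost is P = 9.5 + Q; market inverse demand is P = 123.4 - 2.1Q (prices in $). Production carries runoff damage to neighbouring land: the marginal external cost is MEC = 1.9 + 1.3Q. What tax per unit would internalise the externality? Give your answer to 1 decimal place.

Social marginal cost = private MC + MEC = 11.4 + 2.3Q.
Set SMC = demand: 11.4 + 2.3Q = 123.4 - 2.1Q → Q* = 25.4545.
The Pigouvian tax equals MEC at Q*: 1.9 + 1.3×25.4545 = 34.9909.

tax = $35.0 per unit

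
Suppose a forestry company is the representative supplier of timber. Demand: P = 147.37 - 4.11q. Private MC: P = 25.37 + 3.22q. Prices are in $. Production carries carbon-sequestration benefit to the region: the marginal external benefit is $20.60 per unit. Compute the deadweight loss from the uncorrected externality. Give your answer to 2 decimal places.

DWL = $28.95

Market equilibrium (private): 25.37 + 3.22q = 147.37 - 4.11q → q_m = 16.6439.
Social marginal cost = private MC − MEB = 4.77 + 3.22q.
Set SMC = demand: 4.77 + 3.22q = 147.37 - 4.11q → q* = 19.4543.
Between q* and q_m the wedge demand − SMC runs linearly from 0 to MEB(q_m), so the loss is a triangle.
DWL = ½ × 2.8104 × 20.6000 = 28.9471.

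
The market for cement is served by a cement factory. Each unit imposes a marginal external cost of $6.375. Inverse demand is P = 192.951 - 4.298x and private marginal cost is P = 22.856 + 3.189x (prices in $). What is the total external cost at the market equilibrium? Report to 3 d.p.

$144.832

Market equilibrium (private): 22.856 + 3.189x = 192.951 - 4.298x → x_m = 22.7187.
Total external cost = MEC × x_m = 6.375 × 22.7187 = 144.8317.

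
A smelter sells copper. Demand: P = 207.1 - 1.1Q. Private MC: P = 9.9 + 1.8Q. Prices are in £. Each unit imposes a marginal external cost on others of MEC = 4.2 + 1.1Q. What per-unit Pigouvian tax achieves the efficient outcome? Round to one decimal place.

Social marginal cost = private MC + MEC = 14.1 + 2.9Q.
Set SMC = demand: 14.1 + 2.9Q = 207.1 - 1.1Q → Q* = 48.2500.
The Pigouvian tax equals MEC at Q*: 4.2 + 1.1×48.2500 = 57.2750.

tax = £57.3 per unit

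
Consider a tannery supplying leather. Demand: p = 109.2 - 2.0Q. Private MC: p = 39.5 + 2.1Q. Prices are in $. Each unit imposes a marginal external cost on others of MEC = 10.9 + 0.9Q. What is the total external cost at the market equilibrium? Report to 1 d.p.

Market equilibrium (private): 39.5 + 2.1Q = 109.2 - 2.0Q → Q_m = 17.0000.
Total external cost = ∫₀^{Q_m} (10.9 + 0.9Q) dQ = 10.9×17.0000 + ½×0.9×17.0000² = 315.3500.

$315.4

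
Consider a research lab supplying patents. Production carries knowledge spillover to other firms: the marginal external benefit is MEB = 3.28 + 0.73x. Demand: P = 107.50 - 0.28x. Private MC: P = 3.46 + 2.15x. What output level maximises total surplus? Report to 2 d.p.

x* = 63.13

Social marginal cost = private MC − MEB = 0.18 + 1.42x.
Set SMC = demand: 0.18 + 1.42x = 107.50 - 0.28x → x* = 63.1294.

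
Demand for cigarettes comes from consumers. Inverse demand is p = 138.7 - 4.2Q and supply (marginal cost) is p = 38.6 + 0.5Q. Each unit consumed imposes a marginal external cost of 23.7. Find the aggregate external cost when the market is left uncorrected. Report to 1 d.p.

Market equilibrium (private): 38.6 + 0.5Q = 138.7 - 4.2Q → Q_m = 21.2979.
Total external cost = MEC × Q_m = 23.7 × 21.2979 = 504.7602.

504.8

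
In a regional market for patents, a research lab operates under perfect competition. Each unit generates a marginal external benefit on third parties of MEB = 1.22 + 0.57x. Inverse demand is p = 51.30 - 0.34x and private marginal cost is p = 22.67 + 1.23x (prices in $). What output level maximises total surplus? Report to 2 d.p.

x* = 29.85

Social marginal cost = private MC − MEB = 21.45 + 0.66x.
Set SMC = demand: 21.45 + 0.66x = 51.30 - 0.34x → x* = 29.8500.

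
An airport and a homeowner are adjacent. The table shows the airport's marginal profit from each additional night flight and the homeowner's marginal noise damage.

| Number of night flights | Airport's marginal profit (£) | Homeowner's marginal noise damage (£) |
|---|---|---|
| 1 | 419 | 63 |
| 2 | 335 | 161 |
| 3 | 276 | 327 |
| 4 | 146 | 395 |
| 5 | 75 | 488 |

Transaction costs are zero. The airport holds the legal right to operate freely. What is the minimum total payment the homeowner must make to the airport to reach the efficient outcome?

Left alone the airport would choose level 5 (marginal profit stays positive).
Efficient level: k* = 2 (marginal profit ≥ marginal noise damage through 2).
The homeowner must at least cover the airport's forgone profit from cutting 5→2: 276 + 146 + 75 = 497.

£497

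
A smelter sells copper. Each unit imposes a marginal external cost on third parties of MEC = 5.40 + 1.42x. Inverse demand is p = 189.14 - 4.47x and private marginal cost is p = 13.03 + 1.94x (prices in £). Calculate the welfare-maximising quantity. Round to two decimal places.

x* = 21.80

Social marginal cost = private MC + MEC = 18.43 + 3.36x.
Set SMC = demand: 18.43 + 3.36x = 189.14 - 4.47x → x* = 21.8020.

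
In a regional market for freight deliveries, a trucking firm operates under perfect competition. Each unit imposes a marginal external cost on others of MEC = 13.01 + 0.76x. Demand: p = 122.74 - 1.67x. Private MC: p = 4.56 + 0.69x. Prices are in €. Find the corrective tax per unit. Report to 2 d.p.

Social marginal cost = private MC + MEC = 17.57 + 1.45x.
Set SMC = demand: 17.57 + 1.45x = 122.74 - 1.67x → x* = 33.7083.
The Pigouvian tax equals MEC at x*: 13.01 + 0.76×33.7083 = 38.6283.

tax = €38.63 per unit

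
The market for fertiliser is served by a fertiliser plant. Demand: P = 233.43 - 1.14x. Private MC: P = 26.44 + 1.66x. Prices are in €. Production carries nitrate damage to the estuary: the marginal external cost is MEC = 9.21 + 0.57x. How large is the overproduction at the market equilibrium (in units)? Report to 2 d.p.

15.24 units

Market equilibrium (private): 26.44 + 1.66x = 233.43 - 1.14x → x_m = 73.9250.
Social marginal cost = private MC + MEC = 35.65 + 2.23x.
Set SMC = demand: 35.65 + 2.23x = 233.43 - 1.14x → x* = 58.6884.
Gap = |73.9250 − 58.6884| = 15.2366.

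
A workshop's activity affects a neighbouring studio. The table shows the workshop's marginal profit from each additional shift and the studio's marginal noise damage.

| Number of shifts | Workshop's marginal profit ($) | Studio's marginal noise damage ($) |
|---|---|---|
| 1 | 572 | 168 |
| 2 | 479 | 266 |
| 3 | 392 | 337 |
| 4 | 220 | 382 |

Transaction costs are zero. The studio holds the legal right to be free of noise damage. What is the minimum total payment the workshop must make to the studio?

$771

Efficient level: marginal profit ≥ marginal noise damage through level 3, so k* = 3.
With the studio holding the right, the workshop must at least compensate total damage at k*: 168 + 266 + 337 = 771.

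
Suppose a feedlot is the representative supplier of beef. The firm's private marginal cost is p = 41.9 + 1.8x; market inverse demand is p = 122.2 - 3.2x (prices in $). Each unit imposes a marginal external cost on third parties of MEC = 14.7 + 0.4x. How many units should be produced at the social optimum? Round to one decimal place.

Social marginal cost = private MC + MEC = 56.6 + 2.2x.
Set SMC = demand: 56.6 + 2.2x = 122.2 - 3.2x → x* = 12.1481.

x* = 12.1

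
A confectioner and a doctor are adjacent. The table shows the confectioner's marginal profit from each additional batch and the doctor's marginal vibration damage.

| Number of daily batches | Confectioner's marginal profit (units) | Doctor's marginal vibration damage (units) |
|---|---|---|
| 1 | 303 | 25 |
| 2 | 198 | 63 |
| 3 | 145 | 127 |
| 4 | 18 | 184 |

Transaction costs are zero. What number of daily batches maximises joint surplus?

Bargaining reaches the level where marginal profit last exceeds marginal vibration damage.
That holds through level 3 (145 ≥ 127) but not at 4 (18 < 184).

3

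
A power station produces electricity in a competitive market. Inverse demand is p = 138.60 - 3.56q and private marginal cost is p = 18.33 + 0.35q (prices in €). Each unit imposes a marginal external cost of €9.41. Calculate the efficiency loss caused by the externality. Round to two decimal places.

Market equilibrium (private): 18.33 + 0.35q = 138.60 - 3.56q → q_m = 30.7596.
Social marginal cost = private MC + MEC = 27.74 + 0.35q.
Set SMC = demand: 27.74 + 0.35q = 138.60 - 3.56q → q* = 28.3529.
Between q* and q_m the wedge SMC − demand runs linearly from 0 to MEC(q_m), so the loss is a triangle.
DWL = ½ × 2.4067 × 9.4100 = 11.3235.

DWL = €11.32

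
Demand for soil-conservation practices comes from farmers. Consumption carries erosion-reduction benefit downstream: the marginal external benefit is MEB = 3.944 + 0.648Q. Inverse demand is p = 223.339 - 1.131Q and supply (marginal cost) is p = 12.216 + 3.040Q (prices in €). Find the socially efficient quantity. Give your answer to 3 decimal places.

Q* = 61.047

Social marginal benefit = demand + MEB = 227.283 - 0.483Q.
Set SMB = MC: 227.283 - 0.483Q = 12.216 + 3.040Q → Q* = 61.0466.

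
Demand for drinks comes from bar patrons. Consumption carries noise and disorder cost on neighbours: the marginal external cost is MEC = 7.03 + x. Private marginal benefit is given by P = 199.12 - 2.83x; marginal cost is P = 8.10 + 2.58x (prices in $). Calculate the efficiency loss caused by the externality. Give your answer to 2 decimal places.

Market equilibrium (private): 8.10 + 2.58x = 199.12 - 2.83x → x_m = 35.3087.
Social marginal benefit = demand − MEC = 192.09 - 3.83x.
Set SMB = MC: 192.09 - 3.83x = 8.10 + 2.58x → x* = 28.7036.
Between x* and x_m the wedge MC − SMB runs linearly from 0 to MEC(x_m), so the loss is a triangle.
DWL = ½ × 6.6051 × 42.3387 = 139.8257.

DWL = $139.83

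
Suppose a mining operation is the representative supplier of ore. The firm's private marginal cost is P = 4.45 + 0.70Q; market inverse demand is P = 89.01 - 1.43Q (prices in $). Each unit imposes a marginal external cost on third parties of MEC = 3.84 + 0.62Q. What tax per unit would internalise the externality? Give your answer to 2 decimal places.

tax = $22.04 per unit

Social marginal cost = private MC + MEC = 8.29 + 1.32Q.
Set SMC = demand: 8.29 + 1.32Q = 89.01 - 1.43Q → Q* = 29.3527.
The Pigouvian tax equals MEC at Q*: 3.84 + 0.62×29.3527 = 22.0387.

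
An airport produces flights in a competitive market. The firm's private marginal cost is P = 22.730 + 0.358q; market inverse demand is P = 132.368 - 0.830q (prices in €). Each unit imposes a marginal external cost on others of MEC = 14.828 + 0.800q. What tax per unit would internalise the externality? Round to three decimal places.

Social marginal cost = private MC + MEC = 37.558 + 1.158q.
Set SMC = demand: 37.558 + 1.158q = 132.368 - 0.830q → q* = 47.6911.
The Pigouvian tax equals MEC at q*: 14.828 + 0.800×47.6911 = 52.9809.

tax = €52.981 per unit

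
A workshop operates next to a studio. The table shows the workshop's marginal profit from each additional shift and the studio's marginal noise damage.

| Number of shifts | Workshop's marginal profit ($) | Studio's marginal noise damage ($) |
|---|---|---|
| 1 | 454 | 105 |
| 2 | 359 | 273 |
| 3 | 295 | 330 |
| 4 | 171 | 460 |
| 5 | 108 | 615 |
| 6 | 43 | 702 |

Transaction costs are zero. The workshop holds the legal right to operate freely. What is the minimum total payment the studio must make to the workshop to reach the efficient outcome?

Left alone the workshop would choose level 6 (marginal profit stays positive).
Efficient level: k* = 2 (marginal profit ≥ marginal noise damage through 2).
The studio must at least cover the workshop's forgone profit from cutting 6→2: 295 + 171 + 108 + 43 = 617.

$617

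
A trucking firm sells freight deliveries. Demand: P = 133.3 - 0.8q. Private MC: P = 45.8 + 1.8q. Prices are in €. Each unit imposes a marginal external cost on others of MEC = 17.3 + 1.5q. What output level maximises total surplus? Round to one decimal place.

q* = 17.1

Social marginal cost = private MC + MEC = 63.1 + 3.3q.
Set SMC = demand: 63.1 + 3.3q = 133.3 - 0.8q → q* = 17.1220.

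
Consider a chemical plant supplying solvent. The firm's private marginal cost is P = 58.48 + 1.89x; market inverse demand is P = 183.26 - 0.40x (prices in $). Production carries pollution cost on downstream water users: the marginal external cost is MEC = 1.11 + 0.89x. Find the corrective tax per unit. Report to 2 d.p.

tax = $35.72 per unit

Social marginal cost = private MC + MEC = 59.59 + 2.78x.
Set SMC = demand: 59.59 + 2.78x = 183.26 - 0.40x → x* = 38.8899.
The Pigouvian tax equals MEC at x*: 1.11 + 0.89×38.8899 = 35.7220.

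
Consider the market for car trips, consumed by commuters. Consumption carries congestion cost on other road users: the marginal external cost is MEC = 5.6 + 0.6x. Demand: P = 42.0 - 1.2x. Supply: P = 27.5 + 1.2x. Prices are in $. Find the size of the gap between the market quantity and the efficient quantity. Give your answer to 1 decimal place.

Market equilibrium (private): 27.5 + 1.2x = 42.0 - 1.2x → x_m = 6.0417.
Social marginal benefit = demand − MEC = 36.4 - 1.8x.
Set SMB = MC: 36.4 - 1.8x = 27.5 + 1.2x → x* = 2.9667.
Gap = |6.0417 − 2.9667| = 3.0750.

3.1 units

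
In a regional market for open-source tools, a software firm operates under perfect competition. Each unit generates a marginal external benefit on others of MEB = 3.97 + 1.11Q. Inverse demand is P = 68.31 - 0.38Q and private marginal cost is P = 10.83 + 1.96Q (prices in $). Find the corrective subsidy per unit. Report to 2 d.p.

subsidy = $59.42 per unit

Social marginal cost = private MC − MEB = 6.86 + 0.85Q.
Set SMC = demand: 6.86 + 0.85Q = 68.31 - 0.38Q → Q* = 49.9593.
The Pigouvian subsidy equals MEB at Q*: 3.97 + 1.11×49.9593 = 59.4248.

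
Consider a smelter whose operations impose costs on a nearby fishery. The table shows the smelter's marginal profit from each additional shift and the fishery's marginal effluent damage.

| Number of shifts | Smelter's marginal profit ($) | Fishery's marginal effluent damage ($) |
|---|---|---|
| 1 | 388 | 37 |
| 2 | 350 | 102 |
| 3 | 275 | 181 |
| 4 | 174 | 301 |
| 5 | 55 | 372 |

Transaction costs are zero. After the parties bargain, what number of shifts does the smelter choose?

3

Bargaining reaches the level where marginal profit last exceeds marginal effluent damage.
That holds through level 3 (275 ≥ 181) but not at 4 (174 < 301).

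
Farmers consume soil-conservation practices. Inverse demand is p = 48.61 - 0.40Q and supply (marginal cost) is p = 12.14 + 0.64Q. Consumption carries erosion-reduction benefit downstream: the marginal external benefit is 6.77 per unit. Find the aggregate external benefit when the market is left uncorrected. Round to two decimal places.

237.41

Market equilibrium (private): 12.14 + 0.64Q = 48.61 - 0.40Q → Q_m = 35.0673.
Total external benefit = MEB × Q_m = 6.77 × 35.0673 = 237.4056.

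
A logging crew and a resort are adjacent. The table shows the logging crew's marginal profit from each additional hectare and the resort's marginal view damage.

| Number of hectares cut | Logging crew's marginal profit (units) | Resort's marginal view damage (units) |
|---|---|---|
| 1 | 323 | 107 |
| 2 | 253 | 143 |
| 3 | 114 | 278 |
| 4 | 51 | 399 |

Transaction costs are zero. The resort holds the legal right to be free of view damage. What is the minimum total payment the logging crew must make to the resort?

Efficient level: marginal profit ≥ marginal view damage through level 2, so k* = 2.
With the resort holding the right, the logging crew must at least compensate total damage at k*: 107 + 143 = 250.

250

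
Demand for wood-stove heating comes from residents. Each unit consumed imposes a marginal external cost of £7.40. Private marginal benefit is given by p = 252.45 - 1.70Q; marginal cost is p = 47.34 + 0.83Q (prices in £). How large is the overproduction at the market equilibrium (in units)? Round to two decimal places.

2.92 units

Market equilibrium (private): 47.34 + 0.83Q = 252.45 - 1.70Q → Q_m = 81.0711.
Social marginal benefit = demand − MEC = 245.05 - 1.70Q.
Set SMB = MC: 245.05 - 1.70Q = 47.34 + 0.83Q → Q* = 78.1462.
Gap = |81.0711 − 78.1462| = 2.9249.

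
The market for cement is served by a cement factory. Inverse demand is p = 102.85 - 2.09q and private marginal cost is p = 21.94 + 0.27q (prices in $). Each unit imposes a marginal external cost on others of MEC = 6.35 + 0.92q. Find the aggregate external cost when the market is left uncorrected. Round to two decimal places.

Market equilibrium (private): 21.94 + 0.27q = 102.85 - 2.09q → q_m = 34.2839.
Total external cost = ∫₀^{q_m} (6.35 + 0.92q) dq = 6.35×34.2839 + ½×0.92×34.2839² = 758.3802.

$758.38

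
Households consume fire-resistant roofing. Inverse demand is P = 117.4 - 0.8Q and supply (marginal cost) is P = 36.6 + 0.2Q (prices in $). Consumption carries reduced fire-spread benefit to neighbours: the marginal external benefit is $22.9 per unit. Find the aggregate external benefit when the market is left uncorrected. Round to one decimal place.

Market equilibrium (private): 36.6 + 0.2Q = 117.4 - 0.8Q → Q_m = 80.8000.
Total external benefit = MEB × Q_m = 22.9 × 80.8000 = 1850.3200.

$1850.3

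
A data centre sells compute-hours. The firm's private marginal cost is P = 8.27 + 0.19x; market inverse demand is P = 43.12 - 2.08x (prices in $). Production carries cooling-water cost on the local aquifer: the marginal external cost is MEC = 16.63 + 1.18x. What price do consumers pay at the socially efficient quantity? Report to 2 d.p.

Social marginal cost = private MC + MEC = 24.90 + 1.37x.
Set SMC = demand: 24.90 + 1.37x = 43.12 - 2.08x → x* = 5.2812.
Consumer price on the demand curve at x*: 43.12 − 2.08×5.2812 = 32.1351.

P = $32.14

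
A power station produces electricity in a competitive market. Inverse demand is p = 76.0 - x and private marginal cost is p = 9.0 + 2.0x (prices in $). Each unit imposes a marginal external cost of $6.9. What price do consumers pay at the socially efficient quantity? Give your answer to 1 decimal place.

Social marginal cost = private MC + MEC = 15.9 + 2.0x.
Set SMC = demand: 15.9 + 2.0x = 76.0 - x → x* = 20.0333.
Consumer price on the demand curve at x*: 76.0 − 1.0×20.0333 = 55.9667.

P = $56.0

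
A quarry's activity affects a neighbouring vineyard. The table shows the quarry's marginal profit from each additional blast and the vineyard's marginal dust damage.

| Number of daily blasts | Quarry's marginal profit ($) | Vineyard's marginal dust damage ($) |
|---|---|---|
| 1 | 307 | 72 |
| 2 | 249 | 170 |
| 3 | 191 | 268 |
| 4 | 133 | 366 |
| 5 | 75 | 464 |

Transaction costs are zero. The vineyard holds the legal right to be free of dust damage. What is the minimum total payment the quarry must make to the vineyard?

$242

Efficient level: marginal profit ≥ marginal dust damage through level 2, so k* = 2.
With the vineyard holding the right, the quarry must at least compensate total damage at k*: 72 + 170 = 242.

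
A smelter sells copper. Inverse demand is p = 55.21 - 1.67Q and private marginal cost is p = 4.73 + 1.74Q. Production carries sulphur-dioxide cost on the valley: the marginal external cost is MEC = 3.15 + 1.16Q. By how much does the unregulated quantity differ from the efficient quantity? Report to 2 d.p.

Market equilibrium (private): 4.73 + 1.74Q = 55.21 - 1.67Q → Q_m = 14.8035.
Social marginal cost = private MC + MEC = 7.88 + 2.90Q.
Set SMC = demand: 7.88 + 2.90Q = 55.21 - 1.67Q → Q* = 10.3567.
Gap = |14.8035 − 10.3567| = 4.4468.

4.45 units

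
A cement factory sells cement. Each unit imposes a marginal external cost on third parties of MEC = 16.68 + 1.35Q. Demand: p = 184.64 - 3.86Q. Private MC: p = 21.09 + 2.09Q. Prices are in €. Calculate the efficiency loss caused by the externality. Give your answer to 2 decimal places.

Market equilibrium (private): 21.09 + 2.09Q = 184.64 - 3.86Q → Q_m = 27.4874.
Social marginal cost = private MC + MEC = 37.77 + 3.44Q.
Set SMC = demand: 37.77 + 3.44Q = 184.64 - 3.86Q → Q* = 20.1192.
The welfare-loss triangle has base |Q_m − Q*| and height MEC(Q_m) (the vertical gap between SMC and demand is zero at Q* and MEC at Q_m).
DWL = ½ × 7.3682 × 53.7880 = 198.1604.

DWL = €198.16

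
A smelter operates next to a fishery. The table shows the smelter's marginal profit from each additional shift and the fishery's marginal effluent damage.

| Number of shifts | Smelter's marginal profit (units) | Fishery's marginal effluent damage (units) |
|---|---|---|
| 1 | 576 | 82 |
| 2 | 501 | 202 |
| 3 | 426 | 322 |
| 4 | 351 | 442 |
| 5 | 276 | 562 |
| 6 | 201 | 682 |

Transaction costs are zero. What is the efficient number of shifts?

Bargaining reaches the level where marginal profit last exceeds marginal effluent damage.
That holds through level 3 (426 ≥ 322) but not at 4 (351 < 442).

3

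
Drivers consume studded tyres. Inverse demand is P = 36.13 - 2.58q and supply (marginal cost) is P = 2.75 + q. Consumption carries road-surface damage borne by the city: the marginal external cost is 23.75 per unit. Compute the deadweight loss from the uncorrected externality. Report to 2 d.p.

Market equilibrium (private): 2.75 + q = 36.13 - 2.58q → q_m = 9.3240.
Social marginal benefit = demand − MEC = 12.38 - 2.58q.
Set SMB = MC: 12.38 - 2.58q = 2.75 + q → q* = 2.6899.
Between q* and q_m the wedge MC − SMB runs linearly from 0 to MEC(q_m), so the loss is a triangle.
DWL = ½ × 6.6341 × 23.7500 = 78.7799.

DWL = 78.78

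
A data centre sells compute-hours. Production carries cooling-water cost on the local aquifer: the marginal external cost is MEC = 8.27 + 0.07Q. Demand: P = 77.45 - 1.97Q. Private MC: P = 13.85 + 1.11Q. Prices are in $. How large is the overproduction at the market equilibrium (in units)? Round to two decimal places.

Market equilibrium (private): 13.85 + 1.11Q = 77.45 - 1.97Q → Q_m = 20.6494.
Social marginal cost = private MC + MEC = 22.12 + 1.18Q.
Set SMC = demand: 22.12 + 1.18Q = 77.45 - 1.97Q → Q* = 17.5651.
Gap = |20.6494 − 17.5651| = 3.0843.

3.08 units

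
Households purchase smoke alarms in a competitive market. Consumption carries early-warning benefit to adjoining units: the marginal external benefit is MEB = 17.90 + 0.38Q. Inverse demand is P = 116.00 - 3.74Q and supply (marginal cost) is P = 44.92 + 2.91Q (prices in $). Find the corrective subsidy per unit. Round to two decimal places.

Social marginal benefit = demand + MEB = 133.90 - 3.36Q.
Set SMB = MC: 133.90 - 3.36Q = 44.92 + 2.91Q → Q* = 14.1914.
The Pigouvian subsidy equals MEB at Q*: 17.90 + 0.38×14.1914 = 23.2927.

subsidy = $23.29 per unit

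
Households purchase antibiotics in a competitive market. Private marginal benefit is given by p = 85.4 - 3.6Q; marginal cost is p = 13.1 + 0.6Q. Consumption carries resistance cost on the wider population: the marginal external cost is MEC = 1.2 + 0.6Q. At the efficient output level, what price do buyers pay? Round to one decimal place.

Social marginal benefit = demand − MEC = 84.2 - 4.2Q.
Set SMB = MC: 84.2 - 4.2Q = 13.1 + 0.6Q → Q* = 14.8125.
Consumer price on the demand curve at Q*: 85.4 − 3.6×14.8125 = 32.0750.

P = 32.1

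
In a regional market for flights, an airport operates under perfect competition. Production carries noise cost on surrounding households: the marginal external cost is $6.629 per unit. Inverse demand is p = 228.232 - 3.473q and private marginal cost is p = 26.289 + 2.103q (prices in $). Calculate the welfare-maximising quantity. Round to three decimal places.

q* = 35.028

Social marginal cost = private MC + MEC = 32.918 + 2.103q.
Set SMC = demand: 32.918 + 2.103q = 228.232 - 3.473q → q* = 35.0276.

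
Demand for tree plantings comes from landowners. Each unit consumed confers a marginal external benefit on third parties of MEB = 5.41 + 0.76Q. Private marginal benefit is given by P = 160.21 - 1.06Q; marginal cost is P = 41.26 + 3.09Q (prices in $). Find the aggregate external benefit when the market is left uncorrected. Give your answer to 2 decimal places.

Market equilibrium (private): 41.26 + 3.09Q = 160.21 - 1.06Q → Q_m = 28.6627.
Total external benefit = ∫₀^{Q_m} (5.41 + 0.76Q) dQ = 5.41×28.6627 + ½×0.76×28.6627² = 467.2543.

$467.25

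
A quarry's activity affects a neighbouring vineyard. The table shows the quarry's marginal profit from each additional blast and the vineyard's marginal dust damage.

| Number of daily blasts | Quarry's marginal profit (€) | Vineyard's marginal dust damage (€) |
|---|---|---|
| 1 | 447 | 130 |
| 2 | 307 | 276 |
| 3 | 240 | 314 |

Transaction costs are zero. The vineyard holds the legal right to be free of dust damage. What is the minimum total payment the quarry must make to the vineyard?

€406

Efficient level: marginal profit ≥ marginal dust damage through level 2, so k* = 2.
With the vineyard holding the right, the quarry must at least compensate total damage at k*: 130 + 276 = 406.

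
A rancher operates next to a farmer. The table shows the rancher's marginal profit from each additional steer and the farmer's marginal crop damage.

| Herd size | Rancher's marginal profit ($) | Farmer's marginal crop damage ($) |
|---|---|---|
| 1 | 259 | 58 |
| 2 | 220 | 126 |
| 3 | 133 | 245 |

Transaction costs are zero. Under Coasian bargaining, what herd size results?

2

Bargaining reaches the level where marginal profit last exceeds marginal crop damage.
That holds through level 2 (220 ≥ 126) but not at 3 (133 < 245).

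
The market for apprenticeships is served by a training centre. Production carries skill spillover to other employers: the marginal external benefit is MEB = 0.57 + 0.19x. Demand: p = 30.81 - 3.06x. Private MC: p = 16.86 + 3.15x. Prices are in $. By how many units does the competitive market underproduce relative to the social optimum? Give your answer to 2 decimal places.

Market equilibrium (private): 16.86 + 3.15x = 30.81 - 3.06x → x_m = 2.2464.
Social marginal cost = private MC − MEB = 16.29 + 2.96x.
Set SMC = demand: 16.29 + 2.96x = 30.81 - 3.06x → x* = 2.4120.
Gap = |2.2464 − 2.4120| = 0.1656.

0.17 units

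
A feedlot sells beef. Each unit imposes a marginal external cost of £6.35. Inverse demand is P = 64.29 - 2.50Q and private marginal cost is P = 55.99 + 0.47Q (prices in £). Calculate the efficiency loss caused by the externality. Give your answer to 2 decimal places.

DWL = £6.79

Market equilibrium (private): 55.99 + 0.47Q = 64.29 - 2.50Q → Q_m = 2.7946.
Social marginal cost = private MC + MEC = 62.34 + 0.47Q.
Set SMC = demand: 62.34 + 0.47Q = 64.29 - 2.50Q → Q* = 0.6566.
Height of the DWL triangle at Q_m is SMC(Q_m) − demand(Q_m) = MEC(Q_m) = 6.3500.
DWL = ½ × 2.1380 × 6.3500 = 6.7882.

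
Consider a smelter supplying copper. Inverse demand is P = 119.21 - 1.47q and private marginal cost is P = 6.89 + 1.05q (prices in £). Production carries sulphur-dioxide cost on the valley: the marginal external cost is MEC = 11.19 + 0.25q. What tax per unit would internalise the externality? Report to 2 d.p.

Social marginal cost = private MC + MEC = 18.08 + 1.30q.
Set SMC = demand: 18.08 + 1.30q = 119.21 - 1.47q → q* = 36.5090.
The Pigouvian tax equals MEC at q*: 11.19 + 0.25×36.5090 = 20.3173.

tax = £20.32 per unit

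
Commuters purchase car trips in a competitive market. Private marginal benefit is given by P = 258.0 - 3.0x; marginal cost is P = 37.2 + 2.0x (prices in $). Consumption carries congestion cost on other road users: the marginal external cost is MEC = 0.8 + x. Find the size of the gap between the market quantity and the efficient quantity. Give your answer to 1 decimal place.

7.5 units

Market equilibrium (private): 37.2 + 2.0x = 258.0 - 3.0x → x_m = 44.1600.
Social marginal benefit = demand − MEC = 257.2 - 4.0x.
Set SMB = MC: 257.2 - 4.0x = 37.2 + 2.0x → x* = 36.6667.
Gap = |44.1600 − 36.6667| = 7.4933.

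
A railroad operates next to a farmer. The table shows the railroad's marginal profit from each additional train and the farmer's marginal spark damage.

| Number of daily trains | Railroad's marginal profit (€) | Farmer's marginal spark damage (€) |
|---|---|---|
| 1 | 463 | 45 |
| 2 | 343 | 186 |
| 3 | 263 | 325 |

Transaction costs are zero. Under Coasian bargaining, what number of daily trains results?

2

Bargaining reaches the level where marginal profit last exceeds marginal spark damage.
That holds through level 2 (343 ≥ 186) but not at 3 (263 < 325).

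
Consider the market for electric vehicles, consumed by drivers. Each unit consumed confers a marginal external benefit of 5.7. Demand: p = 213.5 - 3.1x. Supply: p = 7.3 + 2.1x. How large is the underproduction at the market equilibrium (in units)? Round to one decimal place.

Market equilibrium (private): 7.3 + 2.1x = 213.5 - 3.1x → x_m = 39.6538.
Social marginal benefit = demand + MEB = 219.2 - 3.1x.
Set SMB = MC: 219.2 - 3.1x = 7.3 + 2.1x → x* = 40.7500.
Gap = |39.6538 − 40.7500| = 1.0962.

1.1 units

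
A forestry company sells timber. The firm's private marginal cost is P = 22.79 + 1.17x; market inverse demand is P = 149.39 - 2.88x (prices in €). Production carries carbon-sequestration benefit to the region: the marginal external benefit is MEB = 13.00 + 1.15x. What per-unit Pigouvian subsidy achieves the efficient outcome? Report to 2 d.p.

subsidy = €68.36 per unit

Social marginal cost = private MC − MEB = 9.79 + 0.02x.
Set SMC = demand: 9.79 + 0.02x = 149.39 - 2.88x → x* = 48.1379.
The Pigouvian subsidy equals MEB at x*: 13.00 + 1.15×48.1379 = 68.3586.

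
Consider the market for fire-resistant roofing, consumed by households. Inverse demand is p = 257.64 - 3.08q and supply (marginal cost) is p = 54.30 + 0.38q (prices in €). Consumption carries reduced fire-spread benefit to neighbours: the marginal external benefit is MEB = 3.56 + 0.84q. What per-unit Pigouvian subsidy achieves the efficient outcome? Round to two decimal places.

subsidy = €69.89 per unit

Social marginal benefit = demand + MEB = 261.20 - 2.24q.
Set SMB = MC: 261.20 - 2.24q = 54.30 + 0.38q → q* = 78.9695.
The Pigouvian subsidy equals MEB at q*: 3.56 + 0.84×78.9695 = 69.8944.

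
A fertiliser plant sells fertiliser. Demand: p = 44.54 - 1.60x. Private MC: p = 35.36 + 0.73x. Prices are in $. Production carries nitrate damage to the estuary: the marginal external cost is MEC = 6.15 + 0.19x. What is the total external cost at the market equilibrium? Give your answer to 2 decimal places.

$25.71

Market equilibrium (private): 35.36 + 0.73x = 44.54 - 1.60x → x_m = 3.9399.
Total external cost = ∫₀^{x_m} (6.15 + 0.19x) dx = 6.15×3.9399 + ½×0.19×3.9399² = 25.7051.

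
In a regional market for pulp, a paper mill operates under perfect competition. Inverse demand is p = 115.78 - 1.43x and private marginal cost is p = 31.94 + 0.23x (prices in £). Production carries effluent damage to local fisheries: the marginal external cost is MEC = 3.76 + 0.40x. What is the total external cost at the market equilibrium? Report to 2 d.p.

Market equilibrium (private): 31.94 + 0.23x = 115.78 - 1.43x → x_m = 50.5060.
Total external cost = ∫₀^{x_m} (3.76 + 0.40x) dx = 3.76×50.5060 + ½×0.40×50.5060² = 700.0738.

£700.07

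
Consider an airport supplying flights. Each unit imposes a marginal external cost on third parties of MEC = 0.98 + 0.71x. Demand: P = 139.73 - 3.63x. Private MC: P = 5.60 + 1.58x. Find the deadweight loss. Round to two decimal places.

DWL = 31.33

Market equilibrium (private): 5.60 + 1.58x = 139.73 - 3.63x → x_m = 25.7447.
Social marginal cost = private MC + MEC = 6.58 + 2.29x.
Set SMC = demand: 6.58 + 2.29x = 139.73 - 3.63x → x* = 22.4916.
Between x* and x_m the wedge SMC − demand runs linearly from 0 to MEC(x_m), so the loss is a triangle.
DWL = ½ × 3.2531 × 19.2588 = 31.3254.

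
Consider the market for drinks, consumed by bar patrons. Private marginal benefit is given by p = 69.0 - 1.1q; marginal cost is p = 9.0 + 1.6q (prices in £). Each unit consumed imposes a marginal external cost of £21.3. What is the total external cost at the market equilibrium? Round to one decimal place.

Market equilibrium (private): 9.0 + 1.6q = 69.0 - 1.1q → q_m = 22.2222.
Total external cost = MEC × q_m = 21.3 × 22.2222 = 473.3329.

£473.3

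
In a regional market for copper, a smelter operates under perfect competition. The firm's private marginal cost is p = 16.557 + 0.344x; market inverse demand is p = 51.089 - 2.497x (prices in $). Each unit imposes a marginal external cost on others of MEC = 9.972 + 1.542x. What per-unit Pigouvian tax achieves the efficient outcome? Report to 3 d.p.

Social marginal cost = private MC + MEC = 26.529 + 1.886x.
Set SMC = demand: 26.529 + 1.886x = 51.089 - 2.497x → x* = 5.6035.
The Pigouvian tax equals MEC at x*: 9.972 + 1.542×5.6035 = 18.6126.

tax = $18.613 per unit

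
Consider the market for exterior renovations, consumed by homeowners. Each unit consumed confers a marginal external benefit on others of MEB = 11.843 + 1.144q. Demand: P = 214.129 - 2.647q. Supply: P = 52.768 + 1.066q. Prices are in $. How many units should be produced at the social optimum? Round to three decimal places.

Social marginal benefit = demand + MEB = 225.972 - 1.503q.
Set SMB = MC: 225.972 - 1.503q = 52.768 + 1.066q → q* = 67.4208.

q* = 67.421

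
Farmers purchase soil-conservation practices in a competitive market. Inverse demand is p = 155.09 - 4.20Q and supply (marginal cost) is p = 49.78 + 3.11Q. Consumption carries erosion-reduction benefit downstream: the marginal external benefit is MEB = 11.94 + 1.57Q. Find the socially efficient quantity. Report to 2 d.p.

Q* = 20.43

Social marginal benefit = demand + MEB = 167.03 - 2.63Q.
Set SMB = MC: 167.03 - 2.63Q = 49.78 + 3.11Q → Q* = 20.4268.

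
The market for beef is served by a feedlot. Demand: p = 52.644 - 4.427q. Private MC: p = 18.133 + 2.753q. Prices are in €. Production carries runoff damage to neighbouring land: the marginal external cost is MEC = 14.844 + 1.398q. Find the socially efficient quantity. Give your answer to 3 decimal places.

q* = 2.293

Social marginal cost = private MC + MEC = 32.977 + 4.151q.
Set SMC = demand: 32.977 + 4.151q = 52.644 - 4.427q → q* = 2.2927.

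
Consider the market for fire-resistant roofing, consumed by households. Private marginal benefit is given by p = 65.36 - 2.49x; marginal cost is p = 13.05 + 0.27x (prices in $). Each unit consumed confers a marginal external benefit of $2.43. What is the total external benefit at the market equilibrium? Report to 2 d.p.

$46.06

Market equilibrium (private): 13.05 + 0.27x = 65.36 - 2.49x → x_m = 18.9529.
Total external benefit = MEB × x_m = 2.43 × 18.9529 = 46.0555.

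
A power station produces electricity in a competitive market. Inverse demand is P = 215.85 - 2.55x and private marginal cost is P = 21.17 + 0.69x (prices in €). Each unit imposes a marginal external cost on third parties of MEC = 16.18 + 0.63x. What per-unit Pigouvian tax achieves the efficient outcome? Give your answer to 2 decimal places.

Social marginal cost = private MC + MEC = 37.35 + 1.32x.
Set SMC = demand: 37.35 + 1.32x = 215.85 - 2.55x → x* = 46.1240.
The Pigouvian tax equals MEC at x*: 16.18 + 0.63×46.1240 = 45.2381.

tax = €45.24 per unit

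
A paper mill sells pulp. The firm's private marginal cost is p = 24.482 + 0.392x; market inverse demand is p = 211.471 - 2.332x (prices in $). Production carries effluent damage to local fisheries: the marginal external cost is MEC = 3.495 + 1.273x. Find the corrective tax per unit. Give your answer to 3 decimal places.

tax = $61.936 per unit

Social marginal cost = private MC + MEC = 27.977 + 1.665x.
Set SMC = demand: 27.977 + 1.665x = 211.471 - 2.332x → x* = 45.9079.
The Pigouvian tax equals MEC at x*: 3.495 + 1.273×45.9079 = 61.9358.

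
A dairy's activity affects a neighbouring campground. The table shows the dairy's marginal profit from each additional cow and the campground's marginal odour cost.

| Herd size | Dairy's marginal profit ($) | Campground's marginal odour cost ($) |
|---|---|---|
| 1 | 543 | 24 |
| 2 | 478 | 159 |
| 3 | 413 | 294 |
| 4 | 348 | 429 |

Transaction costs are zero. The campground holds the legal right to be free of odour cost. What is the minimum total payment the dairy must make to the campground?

$477

Efficient level: marginal profit ≥ marginal odour cost through level 3, so k* = 3.
With the campground holding the right, the dairy must at least compensate total damage at k*: 24 + 159 + 294 = 477.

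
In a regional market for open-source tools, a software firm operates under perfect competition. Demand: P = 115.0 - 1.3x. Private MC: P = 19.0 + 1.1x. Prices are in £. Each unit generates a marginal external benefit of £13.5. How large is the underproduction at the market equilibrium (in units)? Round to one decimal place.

5.6 units

Market equilibrium (private): 19.0 + 1.1x = 115.0 - 1.3x → x_m = 40.0000.
Social marginal cost = private MC − MEB = 5.5 + 1.1x.
Set SMC = demand: 5.5 + 1.1x = 115.0 - 1.3x → x* = 45.6250.
Gap = |40.0000 − 45.6250| = 5.6250.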